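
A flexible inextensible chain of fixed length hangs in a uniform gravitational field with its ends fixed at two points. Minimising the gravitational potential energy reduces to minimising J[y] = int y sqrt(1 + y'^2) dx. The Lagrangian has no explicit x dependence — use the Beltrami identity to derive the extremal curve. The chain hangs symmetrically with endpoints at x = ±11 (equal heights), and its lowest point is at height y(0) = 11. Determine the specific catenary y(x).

The Lagrangian L(y, y') = y sqrt(1 + y'^2) has no explicit x dependence, so the Beltrami identity applies:
    L − y' ∂L/∂y' = C.
Compute ∂L/∂y' = y · y' / sqrt(1 + y'^2). Then
    L − y' ∂L/∂y'
    = y sqrt(1 + y'^2) − y · y'^2 / sqrt(1 + y'^2)
    = y (1 + y'^2 − y'^2) / sqrt(1 + y'^2)
    = y / sqrt(1 + y'^2) = C.
Squaring gives y^2 = C^2 (1 + y'^2), i.e.
    y'^2 = y^2 / C^2 − 1.
Separating variables,
    dy / sqrt(y^2 − C^2) = dx / C,
and integrating gives arccosh(y / C) = (x − a)/C, so
    y(x) = C cosh((x − a)/C),
the catenary. The constants C and a are fixed by the two endpoint conditions (and, for the hanging-chain problem, the length constraint selects C).
Now fit the given data. The endpoints x = ±11 are symmetric at equal height, so the catenary is even about its minimum: a = 0 and y(x) = C cosh(x/C). The lowest point is y(0) = C cosh(0) = C, and we are told y(0) = 11, so C = 11. Therefore
    y(x) = 11 cosh(x/11),
and at the endpoints
    y(±11) = 11 cosh(11/11).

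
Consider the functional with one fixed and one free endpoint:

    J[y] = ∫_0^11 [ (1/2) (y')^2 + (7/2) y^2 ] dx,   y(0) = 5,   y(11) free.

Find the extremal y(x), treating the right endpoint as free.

The Lagrangian L = (1/2) (y')^2 + (7/2) y^2 gives
    ∂L/∂y = 7 y,   ∂L/∂y' = y'.
Euler-Lagrange: y'' − 7 y = 0.
With k = sqrt(7), the general solution is
    y(x) = A cosh(sqrt(7) x) + B sinh(sqrt(7) x).
Fixed left endpoint y(0) = 5 ⇒ A = 5.
The right endpoint x = 11 is free, so the natural (transversality) condition is ∂L/∂y' |_{x=11} = 0, i.e. y'(11) = 0.
Compute y'(x) = A k sinh(k x) + B k cosh(k x), so
    y'(11) = A k sinh(k·11) + B k cosh(k·11) = 0
    ⇒ B = −A tanh(k·11) = − 5 tanh(sqrt(7)·11).
Therefore the extremal is
    y(x) = 5 cosh(sqrt(7) x) − 5 tanh(sqrt(7)·11) sinh(sqrt(7) x).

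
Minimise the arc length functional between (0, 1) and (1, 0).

Arc-length functional: J[y] = ∫ sqrt(1 + (y')^2) dx.
Lagrangian L = sqrt(1 + (y')^2) has no explicit y dependence, so ∂L/∂y = 0 and the Euler-Lagrange equation gives
    d/dx( y' / sqrt(1 + (y')^2) ) = 0  ⇒  y' / sqrt(1 + (y')^2) = const.
Hence y' is constant, so y(x) is affine.
Fitting the endpoints (0, 1) and (1, 0):
    slope m = (0 − 1) / (1 − 0) = -1,
    intercept c = 1 − m·0 = 1.
Extremal: y(x) = -x + 1.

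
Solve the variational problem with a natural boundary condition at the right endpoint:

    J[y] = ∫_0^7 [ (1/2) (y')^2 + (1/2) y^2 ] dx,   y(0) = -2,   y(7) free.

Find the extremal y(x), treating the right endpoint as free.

The Lagrangian L = (1/2) (y')^2 + (1/2) y^2 gives
    ∂L/∂y = 1 y,   ∂L/∂y' = y'.
Euler-Lagrange: y'' − y = 0.
With k = 1, the general solution is
    y(x) = A cosh(x) + B sinh(x).
Fixed left endpoint y(0) = -2 ⇒ A = -2.
The right endpoint x = 7 is free, so the natural (transversality) condition is ∂L/∂y' |_{x=7} = 0, i.e. y'(7) = 0.
Compute y'(x) = A k sinh(k x) + B k cosh(k x), so
    y'(7) = A k sinh(k·7) + B k cosh(k·7) = 0
    ⇒ B = −A tanh(k·7) = 2 tanh(1·7).
Therefore the extremal is
    y(x) = −2 cosh(1 x) + 2 tanh(1·7) sinh(1 x).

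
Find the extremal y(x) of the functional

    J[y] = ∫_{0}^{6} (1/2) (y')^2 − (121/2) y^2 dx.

The Lagrangian is L = (1/2) (y')^2 − (121/2) y^2.
Compute ∂L/∂y = -121y, ∂L/∂y' = y'.
The Euler-Lagrange equation d/dx(∂L/∂y') − ∂L/∂y = 0 reduces to
    y'' + 121 y = 0.
Its general solution is
    y(x) = A sin(11x) + B cos(11x),
with A, B fixed by the endpoint conditions.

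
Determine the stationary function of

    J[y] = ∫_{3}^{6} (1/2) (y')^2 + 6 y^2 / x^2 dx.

The Lagrangian is L = (1/2) (y')^2 + 6 y^2 / x^2.
Compute ∂L/∂y = 12y/x^2, ∂L/∂y' = y'.
The Euler-Lagrange equation d/dx(∂L/∂y') − ∂L/∂y = 0 reduces to
    y'' − 12/x^2 · y = 0  (x > 0).
Its general solution is
    y(x) = A x^4 + B x^(-3),
with A, B fixed by the endpoint conditions.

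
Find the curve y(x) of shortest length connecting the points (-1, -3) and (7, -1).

Arc-length functional: J[y] = ∫ sqrt(1 + (y')^2) dx.
Lagrangian L = sqrt(1 + (y')^2) has no explicit y dependence, so ∂L/∂y = 0 and the Euler-Lagrange equation gives
    d/dx( y' / sqrt(1 + (y')^2) ) = 0  ⇒  y' / sqrt(1 + (y')^2) = const.
Hence y' is constant, so y(x) is affine.
Fitting the endpoints (-1, -3) and (7, -1):
    slope m = ((-1) − (-3)) / (7 − (-1)) = 1/4,
    intercept c = (-3) − m·(-1) = -11/4.
Extremal: y(x) = (1/4) x - 11/4.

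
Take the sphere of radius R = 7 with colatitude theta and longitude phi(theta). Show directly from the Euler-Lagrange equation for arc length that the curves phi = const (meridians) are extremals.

On the sphere of radius R = 7 with spherical coordinates (θ, φ), the induced metric is
    ds^2 = 49(dθ^2 + sin^2(θ) dφ^2).
Using θ as the parameter, the arc-length functional becomes
    J[φ] = ∫ 7 sqrt(1 + sin^2(θ) (dφ/dθ)^2) dθ.
So L = 7 sqrt(1 + sin^2(θ) φ'^2). Compute
    ∂L/∂φ = 0  (L has no explicit φ dependence),
    ∂L/∂φ' = 7 sin^2(θ) φ' / sqrt(1 + sin^2(θ) φ'^2).
For the candidate φ(θ) = c (constant), φ' = 0, so ∂L/∂φ' evaluated along the candidate vanishes, and ∂L/∂φ is identically zero. Hence
    d/dθ(∂L/∂φ') − ∂L/∂φ = 0
is satisfied. Therefore meridians φ = const are extremals of arc length — they are geodesics on the sphere.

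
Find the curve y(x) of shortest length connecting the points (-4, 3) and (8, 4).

Arc-length functional: J[y] = ∫ sqrt(1 + (y')^2) dx.
Lagrangian L = sqrt(1 + (y')^2) has no explicit y dependence, so ∂L/∂y = 0 and the Euler-Lagrange equation gives
    d/dx( y' / sqrt(1 + (y')^2) ) = 0  ⇒  y' / sqrt(1 + (y')^2) = const.
Hence y' is constant, so y(x) is affine.
Fitting the endpoints (-4, 3) and (8, 4):
    slope m = (4 − 3) / (8 − (-4)) = 1/12,
    intercept c = 3 − m·(-4) = 10/3.
Extremal: y(x) = (1/12) x + 10/3.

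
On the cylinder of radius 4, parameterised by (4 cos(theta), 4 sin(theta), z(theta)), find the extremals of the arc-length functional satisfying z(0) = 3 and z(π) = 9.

Parameterise the cylinder of radius R = 4 as
    r(θ) = (4 cos θ, 4 sin θ, z(θ)).
The arc-length element is
    ds = sqrt(16 + (dz/dθ)^2) dθ,
so the Lagrangian is L = sqrt(16 + z'^2).
L depends on z' only, not on z or θ, so ∂L/∂z = 0 and
    ∂L/∂z' = z' / sqrt(16 + z'^2).
The Euler-Lagrange equation gives
    d/dθ( z' / sqrt(16 + z'^2) ) = 0,
so z' is constant. Integrating once:
    z(θ) = a θ + b,
a helix on the cylinder (a straight line when the cylinder is unrolled). The constants a, b are determined by the endpoint conditions.
With endpoint conditions z(0) = 3 and z(π) = 9: from z(0) = b we get b = 3, and a·π + 3 = 9 gives a = 6/π, so
    z(θ) = (6/π) θ + 3.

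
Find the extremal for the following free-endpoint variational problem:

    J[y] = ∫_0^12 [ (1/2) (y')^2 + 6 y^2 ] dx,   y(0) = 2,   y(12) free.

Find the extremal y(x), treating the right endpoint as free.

The Lagrangian L = (1/2) (y')^2 + 6 y^2 gives
    ∂L/∂y = 12 y,   ∂L/∂y' = y'.
Euler-Lagrange: y'' − 12 y = 0.
With k = sqrt(12), the general solution is
    y(x) = A cosh(sqrt(12) x) + B sinh(sqrt(12) x).
Fixed left endpoint y(0) = 2 ⇒ A = 2.
The right endpoint x = 12 is free, so the natural (transversality) condition is ∂L/∂y' |_{x=12} = 0, i.e. y'(12) = 0.
Compute y'(x) = A k sinh(k x) + B k cosh(k x), so
    y'(12) = A k sinh(k·12) + B k cosh(k·12) = 0
    ⇒ B = −A tanh(k·12) = − 2 tanh(sqrt(12)·12).
Therefore the extremal is
    y(x) = 2 cosh(sqrt(12) x) − 2 tanh(sqrt(12)·12) sinh(sqrt(12) x).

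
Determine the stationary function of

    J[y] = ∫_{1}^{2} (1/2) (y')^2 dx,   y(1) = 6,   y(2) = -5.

The Lagrangian is L = (1/2) (y')^2.
Compute ∂L/∂y = 0, ∂L/∂y' = y'.
The Euler-Lagrange equation d/dx(∂L/∂y') − ∂L/∂y = 0 reduces to
    y'' = 0.
Its general solution is
    y(x) = A x + B,
with A, B fixed by the endpoint conditions.
Applying the endpoint conditions y(1) = 6 and y(2) = -5: solve A·1 + B = 6 and A·2 + B = -5. Subtracting gives A(2 − 1) = -5 − 6, so A = -11, and B = 6 − A·1 = 17. Therefore
    y(x) = -11 x + 17.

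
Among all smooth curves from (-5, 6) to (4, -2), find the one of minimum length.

Arc-length functional: J[y] = ∫ sqrt(1 + (y')^2) dx.
Lagrangian L = sqrt(1 + (y')^2) has no explicit y dependence, so ∂L/∂y = 0 and the Euler-Lagrange equation gives
    d/dx( y' / sqrt(1 + (y')^2) ) = 0  ⇒  y' / sqrt(1 + (y')^2) = const.
Hence y' is constant, so y(x) is affine.
Fitting the endpoints (-5, 6) and (4, -2):
    slope m = ((-2) − 6) / (4 − (-5)) = -8/9,
    intercept c = 6 − m·(-5) = 14/9.
Extremal: y(x) = (-8/9) x + 14/9.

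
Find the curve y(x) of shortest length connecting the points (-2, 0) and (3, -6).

Arc-length functional: J[y] = ∫ sqrt(1 + (y')^2) dx.
Lagrangian L = sqrt(1 + (y')^2) has no explicit y dependence, so ∂L/∂y = 0 and the Euler-Lagrange equation gives
    d/dx( y' / sqrt(1 + (y')^2) ) = 0  ⇒  y' / sqrt(1 + (y')^2) = const.
Hence y' is constant, so y(x) is affine.
Fitting the endpoints (-2, 0) and (3, -6):
    slope m = ((-6) − 0) / (3 − (-2)) = -6/5,
    intercept c = 0 − m·(-2) = -12/5.
Extremal: y(x) = (-6/5) x - 12/5.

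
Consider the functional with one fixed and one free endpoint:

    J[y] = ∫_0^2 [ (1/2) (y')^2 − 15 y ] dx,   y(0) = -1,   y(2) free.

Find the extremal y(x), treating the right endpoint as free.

The Lagrangian L = (1/2) (y')^2 − 15 y gives
    ∂L/∂y = −15,   ∂L/∂y' = y'.
Euler-Lagrange: d/dx(y') − (−15) = 0, i.e. y'' + 15 = 0, so
    y(x) = −(15/2) x^2 + C1 x + C2.
Fixed left endpoint y(0) = -1 ⇒ C2 = -1.
The right endpoint x = 2 is free, so the natural (transversality) condition is ∂L/∂y' |_{x=2} = 0, i.e. y'(2) = 0.
Compute y'(x) = −15 x + C1, so y'(2) = −30 + C1 = 0 ⇒ C1 = 30.
Therefore the extremal is
    y(x) = −(15/2) x^2 + 30 x − 1.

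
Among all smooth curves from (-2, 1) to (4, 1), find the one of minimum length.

Arc-length functional: J[y] = ∫ sqrt(1 + (y')^2) dx.
Lagrangian L = sqrt(1 + (y')^2) has no explicit y dependence, so ∂L/∂y = 0 and the Euler-Lagrange equation gives
    d/dx( y' / sqrt(1 + (y')^2) ) = 0  ⇒  y' / sqrt(1 + (y')^2) = const.
Hence y' is constant, so y(x) is affine.
Fitting the endpoints (-2, 1) and (4, 1):
    slope m = (1 − 1) / (4 − (-2)) = 0,
    intercept c = 1 − m·(-2) = 1.
Extremal: y(x) = 1.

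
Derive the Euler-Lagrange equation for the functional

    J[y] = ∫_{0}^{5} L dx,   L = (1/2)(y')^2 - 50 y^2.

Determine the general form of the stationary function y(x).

The Lagrangian is L = (1/2)(y')^2 - 50 y^2.
∂L/∂y = -100y.
∂L/∂y' = y'.
The Euler-Lagrange equation d/dx(∂L/∂y') − ∂L/∂y = 0 becomes:
    y'' + 100 y = 0
General solution: y(x) = A sin(10x) + B cos(10x), where A and B are arbitrary constants fixed by the endpoint conditions.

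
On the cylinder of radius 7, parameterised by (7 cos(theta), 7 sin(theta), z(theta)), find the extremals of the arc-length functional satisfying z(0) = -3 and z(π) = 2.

Parameterise the cylinder of radius R = 7 as
    r(θ) = (7 cos θ, 7 sin θ, z(θ)).
The arc-length element is
    ds = sqrt(49 + (dz/dθ)^2) dθ,
so the Lagrangian is L = sqrt(49 + z'^2).
L depends on z' only, not on z or θ, so ∂L/∂z = 0 and
    ∂L/∂z' = z' / sqrt(49 + z'^2).
The Euler-Lagrange equation gives
    d/dθ( z' / sqrt(49 + z'^2) ) = 0,
so z' is constant. Integrating once:
    z(θ) = a θ + b,
a helix on the cylinder (a straight line when the cylinder is unrolled). The constants a, b are determined by the endpoint conditions.
With endpoint conditions z(0) = -3 and z(π) = 2: from z(0) = b we get b = -3, and a·π + -3 = 2 gives a = 5/π, so
    z(θ) = (5/π) θ − 3.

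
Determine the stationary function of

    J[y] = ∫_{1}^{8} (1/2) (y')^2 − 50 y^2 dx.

The Lagrangian is L = (1/2) (y')^2 − 50 y^2.
Compute ∂L/∂y = -100y, ∂L/∂y' = y'.
The Euler-Lagrange equation d/dx(∂L/∂y') − ∂L/∂y = 0 reduces to
    y'' + 100 y = 0.
Its general solution is
    y(x) = A sin(10x) + B cos(10x),
with A, B fixed by the endpoint conditions.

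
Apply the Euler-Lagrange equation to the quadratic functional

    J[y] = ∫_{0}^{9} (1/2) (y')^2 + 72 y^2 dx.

The Lagrangian is L = (1/2) (y')^2 + 72 y^2.
Compute ∂L/∂y = 144y, ∂L/∂y' = y'.
The Euler-Lagrange equation d/dx(∂L/∂y') − ∂L/∂y = 0 reduces to
    y'' − 144 y = 0.
Its general solution is
    y(x) = A e^(12x) + B e^(−12x),
with A, B fixed by the endpoint conditions.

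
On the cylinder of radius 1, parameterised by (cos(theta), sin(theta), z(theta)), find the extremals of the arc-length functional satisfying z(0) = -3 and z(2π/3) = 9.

Parameterise the cylinder of radius R = 1 as
    r(θ) = (cos θ, sin θ, z(θ)).
The arc-length element is
    ds = sqrt(1 + (dz/dθ)^2) dθ,
so the Lagrangian is L = sqrt(1 + z'^2).
L depends on z' only, not on z or θ, so ∂L/∂z = 0 and
    ∂L/∂z' = z' / sqrt(1 + z'^2).
The Euler-Lagrange equation gives
    d/dθ( z' / sqrt(1 + z'^2) ) = 0,
so z' is constant. Integrating once:
    z(θ) = a θ + b,
a helix on the cylinder (a straight line when the cylinder is unrolled). The constants a, b are determined by the endpoint conditions.
With endpoint conditions z(0) = -3 and z(2π/3) = 9: from z(0) = b we get b = -3, and a·2π/3 + -3 = 9 gives a = 18/π, so
    z(θ) = (18/π) θ − 3.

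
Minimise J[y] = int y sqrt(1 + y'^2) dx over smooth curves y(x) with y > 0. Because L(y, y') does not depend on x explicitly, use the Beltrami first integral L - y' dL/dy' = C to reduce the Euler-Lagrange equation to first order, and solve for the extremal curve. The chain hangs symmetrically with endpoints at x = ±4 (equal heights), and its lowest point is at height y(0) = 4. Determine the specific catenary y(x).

The Lagrangian L(y, y') = y sqrt(1 + y'^2) has no explicit x dependence, so the Beltrami identity applies:
    L − y' ∂L/∂y' = C.
Compute ∂L/∂y' = y · y' / sqrt(1 + y'^2). Then
    L − y' ∂L/∂y'
    = y sqrt(1 + y'^2) − y · y'^2 / sqrt(1 + y'^2)
    = y (1 + y'^2 − y'^2) / sqrt(1 + y'^2)
    = y / sqrt(1 + y'^2) = C.
Squaring gives y^2 = C^2 (1 + y'^2), i.e.
    y'^2 = y^2 / C^2 − 1.
Separating variables,
    dy / sqrt(y^2 − C^2) = dx / C,
and integrating gives arccosh(y / C) = (x − a)/C, so
    y(x) = C cosh((x − a)/C),
the catenary. The constants C and a are fixed by the two endpoint conditions (and, for the hanging-chain problem, the length constraint selects C).
Now fit the given data. The endpoints x = ±4 are symmetric at equal height, so the catenary is even about its minimum: a = 0 and y(x) = C cosh(x/C). The lowest point is y(0) = C cosh(0) = C, and we are told y(0) = 4, so C = 4. Therefore
    y(x) = 4 cosh(x/4),
and at the endpoints
    y(±4) = 4 cosh(4/4).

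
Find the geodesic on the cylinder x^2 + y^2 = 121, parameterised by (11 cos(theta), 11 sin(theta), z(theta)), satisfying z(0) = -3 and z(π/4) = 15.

Parameterise the cylinder of radius R = 11 as
    r(θ) = (11 cos θ, 11 sin θ, z(θ)).
The arc-length element is
    ds = sqrt(121 + (dz/dθ)^2) dθ,
so the Lagrangian is L = sqrt(121 + z'^2).
L depends on z' only, not on z or θ, so ∂L/∂z = 0 and
    ∂L/∂z' = z' / sqrt(121 + z'^2).
The Euler-Lagrange equation gives
    d/dθ( z' / sqrt(121 + z'^2) ) = 0,
so z' is constant. Integrating once:
    z(θ) = a θ + b,
a helix on the cylinder (a straight line when the cylinder is unrolled). The constants a, b are determined by the endpoint conditions.
With endpoint conditions z(0) = -3 and z(π/4) = 15: from z(0) = b we get b = -3, and a·π/4 + -3 = 15 gives a = 72/π, so
    z(θ) = (72/π) θ − 3.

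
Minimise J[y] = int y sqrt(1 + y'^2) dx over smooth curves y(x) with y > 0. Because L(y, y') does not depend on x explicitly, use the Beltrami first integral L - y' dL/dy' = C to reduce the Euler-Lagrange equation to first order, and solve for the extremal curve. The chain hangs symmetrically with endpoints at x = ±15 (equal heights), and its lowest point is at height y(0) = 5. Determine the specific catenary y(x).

The Lagrangian L(y, y') = y sqrt(1 + y'^2) has no explicit x dependence, so the Beltrami identity applies:
    L − y' ∂L/∂y' = C.
Compute ∂L/∂y' = y · y' / sqrt(1 + y'^2). Then
    L − y' ∂L/∂y'
    = y sqrt(1 + y'^2) − y · y'^2 / sqrt(1 + y'^2)
    = y (1 + y'^2 − y'^2) / sqrt(1 + y'^2)
    = y / sqrt(1 + y'^2) = C.
Squaring gives y^2 = C^2 (1 + y'^2), i.e.
    y'^2 = y^2 / C^2 − 1.
Separating variables,
    dy / sqrt(y^2 − C^2) = dx / C,
and integrating gives arccosh(y / C) = (x − a)/C, so
    y(x) = C cosh((x − a)/C),
the catenary. The constants C and a are fixed by the two endpoint conditions (and, for the hanging-chain problem, the length constraint selects C).
Now fit the given data. The endpoints x = ±15 are symmetric at equal height, so the catenary is even about its minimum: a = 0 and y(x) = C cosh(x/C). The lowest point is y(0) = C cosh(0) = C, and we are told y(0) = 5, so C = 5. Therefore
    y(x) = 5 cosh(x/5),
and at the endpoints
    y(±15) = 5 cosh(15/5).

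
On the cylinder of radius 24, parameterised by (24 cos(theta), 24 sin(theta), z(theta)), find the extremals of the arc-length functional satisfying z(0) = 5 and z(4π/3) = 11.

Parameterise the cylinder of radius R = 24 as
    r(θ) = (24 cos θ, 24 sin θ, z(θ)).
The arc-length element is
    ds = sqrt(576 + (dz/dθ)^2) dθ,
so the Lagrangian is L = sqrt(576 + z'^2).
L depends on z' only, not on z or θ, so ∂L/∂z = 0 and
    ∂L/∂z' = z' / sqrt(576 + z'^2).
The Euler-Lagrange equation gives
    d/dθ( z' / sqrt(576 + z'^2) ) = 0,
so z' is constant. Integrating once:
    z(θ) = a θ + b,
a helix on the cylinder (a straight line when the cylinder is unrolled). The constants a, b are determined by the endpoint conditions.
With endpoint conditions z(0) = 5 and z(4π/3) = 11: from z(0) = b we get b = 5, and a·4π/3 + 5 = 11 gives a = 9/(2π), so
    z(θ) = (9/(2π)) θ + 5.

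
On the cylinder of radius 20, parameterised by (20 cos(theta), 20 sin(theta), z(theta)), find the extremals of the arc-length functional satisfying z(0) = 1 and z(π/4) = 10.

Parameterise the cylinder of radius R = 20 as
    r(θ) = (20 cos θ, 20 sin θ, z(θ)).
The arc-length element is
    ds = sqrt(400 + (dz/dθ)^2) dθ,
so the Lagrangian is L = sqrt(400 + z'^2).
L depends on z' only, not on z or θ, so ∂L/∂z = 0 and
    ∂L/∂z' = z' / sqrt(400 + z'^2).
The Euler-Lagrange equation gives
    d/dθ( z' / sqrt(400 + z'^2) ) = 0,
so z' is constant. Integrating once:
    z(θ) = a θ + b,
a helix on the cylinder (a straight line when the cylinder is unrolled). The constants a, b are determined by the endpoint conditions.
With endpoint conditions z(0) = 1 and z(π/4) = 10: from z(0) = b we get b = 1, and a·π/4 + 1 = 10 gives a = 36/π, so
    z(θ) = (36/π) θ + 1.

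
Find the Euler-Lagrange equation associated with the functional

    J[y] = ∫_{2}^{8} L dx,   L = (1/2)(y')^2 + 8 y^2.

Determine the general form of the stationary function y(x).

The Lagrangian is L = (1/2)(y')^2 + 8 y^2.
∂L/∂y = 16y.
∂L/∂y' = y'.
The Euler-Lagrange equation d/dx(∂L/∂y') − ∂L/∂y = 0 becomes:
    y'' - 16 y = 0
General solution: y(x) = A e^(4x) + B e^(-4x), where A and B are arbitrary constants fixed by the endpoint conditions.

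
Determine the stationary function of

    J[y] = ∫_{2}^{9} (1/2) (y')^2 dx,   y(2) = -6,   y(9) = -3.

The Lagrangian is L = (1/2) (y')^2.
Compute ∂L/∂y = 0, ∂L/∂y' = y'.
The Euler-Lagrange equation d/dx(∂L/∂y') − ∂L/∂y = 0 reduces to
    y'' = 0.
Its general solution is
    y(x) = A x + B,
with A, B fixed by the endpoint conditions.
Applying the endpoint conditions y(2) = -6 and y(9) = -3: solve A·2 + B = -6 and A·9 + B = -3. Subtracting gives A(9 − 2) = -3 − -6, so A = 3/7, and B = -6 − A·2 = -48/7. Therefore
    y(x) = (3/7) x - 48/7.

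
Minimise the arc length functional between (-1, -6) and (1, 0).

Arc-length functional: J[y] = ∫ sqrt(1 + (y')^2) dx.
Lagrangian L = sqrt(1 + (y')^2) has no explicit y dependence, so ∂L/∂y = 0 and the Euler-Lagrange equation gives
    d/dx( y' / sqrt(1 + (y')^2) ) = 0  ⇒  y' / sqrt(1 + (y')^2) = const.
Hence y' is constant, so y(x) is affine.
Fitting the endpoints (-1, -6) and (1, 0):
    slope m = (0 − (-6)) / (1 − (-1)) = 3,
    intercept c = (-6) − m·(-1) = -3.
Extremal: y(x) = 3 x - 3.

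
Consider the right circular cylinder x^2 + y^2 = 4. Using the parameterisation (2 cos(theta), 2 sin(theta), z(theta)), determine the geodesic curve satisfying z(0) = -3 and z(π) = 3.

Parameterise the cylinder of radius R = 2 as
    r(θ) = (2 cos θ, 2 sin θ, z(θ)).
The arc-length element is
    ds = sqrt(4 + (dz/dθ)^2) dθ,
so the Lagrangian is L = sqrt(4 + z'^2).
L depends on z' only, not on z or θ, so ∂L/∂z = 0 and
    ∂L/∂z' = z' / sqrt(4 + z'^2).
The Euler-Lagrange equation gives
    d/dθ( z' / sqrt(4 + z'^2) ) = 0,
so z' is constant. Integrating once:
    z(θ) = a θ + b,
a helix on the cylinder (a straight line when the cylinder is unrolled). The constants a, b are determined by the endpoint conditions.
With endpoint conditions z(0) = -3 and z(π) = 3: from z(0) = b we get b = -3, and a·π + -3 = 3 gives a = 6/π, so
    z(θ) = (6/π) θ − 3.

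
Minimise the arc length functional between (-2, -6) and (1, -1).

Arc-length functional: J[y] = ∫ sqrt(1 + (y')^2) dx.
Lagrangian L = sqrt(1 + (y')^2) has no explicit y dependence, so ∂L/∂y = 0 and the Euler-Lagrange equation gives
    d/dx( y' / sqrt(1 + (y')^2) ) = 0  ⇒  y' / sqrt(1 + (y')^2) = const.
Hence y' is constant, so y(x) is affine.
Fitting the endpoints (-2, -6) and (1, -1):
    slope m = ((-1) − (-6)) / (1 − (-2)) = 5/3,
    intercept c = (-6) − m·(-2) = -8/3.
Extremal: y(x) = (5/3) x - 8/3.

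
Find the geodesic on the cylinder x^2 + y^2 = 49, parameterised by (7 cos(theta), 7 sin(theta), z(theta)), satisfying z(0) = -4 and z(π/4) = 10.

Parameterise the cylinder of radius R = 7 as
    r(θ) = (7 cos θ, 7 sin θ, z(θ)).
The arc-length element is
    ds = sqrt(49 + (dz/dθ)^2) dθ,
so the Lagrangian is L = sqrt(49 + z'^2).
L depends on z' only, not on z or θ, so ∂L/∂z = 0 and
    ∂L/∂z' = z' / sqrt(49 + z'^2).
The Euler-Lagrange equation gives
    d/dθ( z' / sqrt(49 + z'^2) ) = 0,
so z' is constant. Integrating once:
    z(θ) = a θ + b,
a helix on the cylinder (a straight line when the cylinder is unrolled). The constants a, b are determined by the endpoint conditions.
With endpoint conditions z(0) = -4 and z(π/4) = 10: from z(0) = b we get b = -4, and a·π/4 + -4 = 10 gives a = 56/π, so
    z(θ) = (56/π) θ − 4.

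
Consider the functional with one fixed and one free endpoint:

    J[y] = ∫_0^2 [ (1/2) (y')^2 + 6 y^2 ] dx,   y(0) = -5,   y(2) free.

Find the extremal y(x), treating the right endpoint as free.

The Lagrangian L = (1/2) (y')^2 + 6 y^2 gives
    ∂L/∂y = 12 y,   ∂L/∂y' = y'.
Euler-Lagrange: y'' − 12 y = 0.
With k = sqrt(12), the general solution is
    y(x) = A cosh(sqrt(12) x) + B sinh(sqrt(12) x).
Fixed left endpoint y(0) = -5 ⇒ A = -5.
The right endpoint x = 2 is free, so the natural (transversality) condition is ∂L/∂y' |_{x=2} = 0, i.e. y'(2) = 0.
Compute y'(x) = A k sinh(k x) + B k cosh(k x), so
    y'(2) = A k sinh(k·2) + B k cosh(k·2) = 0
    ⇒ B = −A tanh(k·2) = 5 tanh(sqrt(12)·2).
Therefore the extremal is
    y(x) = −5 cosh(sqrt(12) x) + 5 tanh(sqrt(12)·2) sinh(sqrt(12) x).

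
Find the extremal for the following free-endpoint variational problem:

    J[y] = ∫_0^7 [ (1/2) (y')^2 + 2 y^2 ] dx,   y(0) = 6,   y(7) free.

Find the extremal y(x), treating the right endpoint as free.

The Lagrangian L = (1/2) (y')^2 + 2 y^2 gives
    ∂L/∂y = 4 y,   ∂L/∂y' = y'.
Euler-Lagrange: y'' − 4 y = 0.
With k = 2, the general solution is
    y(x) = A cosh(2 x) + B sinh(2 x).
Fixed left endpoint y(0) = 6 ⇒ A = 6.
The right endpoint x = 7 is free, so the natural (transversality) condition is ∂L/∂y' |_{x=7} = 0, i.e. y'(7) = 0.
Compute y'(x) = A k sinh(k x) + B k cosh(k x), so
    y'(7) = A k sinh(k·7) + B k cosh(k·7) = 0
    ⇒ B = −A tanh(k·7) = − 6 tanh(2·7).
Therefore the extremal is
    y(x) = 6 cosh(2 x) − 6 tanh(2·7) sinh(2 x).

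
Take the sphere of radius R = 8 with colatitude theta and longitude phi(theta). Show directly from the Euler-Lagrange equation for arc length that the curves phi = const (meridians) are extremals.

On the sphere of radius R = 8 with spherical coordinates (θ, φ), the induced metric is
    ds^2 = 64(dθ^2 + sin^2(θ) dφ^2).
Using θ as the parameter, the arc-length functional becomes
    J[φ] = ∫ 8 sqrt(1 + sin^2(θ) (dφ/dθ)^2) dθ.
So L = 8 sqrt(1 + sin^2(θ) φ'^2). Compute
    ∂L/∂φ = 0  (L has no explicit φ dependence),
    ∂L/∂φ' = 8 sin^2(θ) φ' / sqrt(1 + sin^2(θ) φ'^2).
For the candidate φ(θ) = c (constant), φ' = 0, so ∂L/∂φ' evaluated along the candidate vanishes, and ∂L/∂φ is identically zero. Hence
    d/dθ(∂L/∂φ') − ∂L/∂φ = 0
is satisfied. Therefore meridians φ = const are extremals of arc length — they are geodesics on the sphere.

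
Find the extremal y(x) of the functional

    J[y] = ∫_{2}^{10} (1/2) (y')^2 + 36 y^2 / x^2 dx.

The Lagrangian is L = (1/2) (y')^2 + 36 y^2 / x^2.
Compute ∂L/∂y = 72y/x^2, ∂L/∂y' = y'.
The Euler-Lagrange equation d/dx(∂L/∂y') − ∂L/∂y = 0 reduces to
    y'' − 72/x^2 · y = 0  (x > 0).
Its general solution is
    y(x) = A x^9 + B x^(-8),
with A, B fixed by the endpoint conditions.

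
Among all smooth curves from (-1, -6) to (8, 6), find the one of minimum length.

Arc-length functional: J[y] = ∫ sqrt(1 + (y')^2) dx.
Lagrangian L = sqrt(1 + (y')^2) has no explicit y dependence, so ∂L/∂y = 0 and the Euler-Lagrange equation gives
    d/dx( y' / sqrt(1 + (y')^2) ) = 0  ⇒  y' / sqrt(1 + (y')^2) = const.
Hence y' is constant, so y(x) is affine.
Fitting the endpoints (-1, -6) and (8, 6):
    slope m = (6 − (-6)) / (8 − (-1)) = 4/3,
    intercept c = (-6) − m·(-1) = -14/3.
Extremal: y(x) = (4/3) x - 14/3.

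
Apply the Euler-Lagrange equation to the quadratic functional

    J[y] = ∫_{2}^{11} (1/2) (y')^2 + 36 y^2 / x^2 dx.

The Lagrangian is L = (1/2) (y')^2 + 36 y^2 / x^2.
Compute ∂L/∂y = 72y/x^2, ∂L/∂y' = y'.
The Euler-Lagrange equation d/dx(∂L/∂y') − ∂L/∂y = 0 reduces to
    y'' − 72/x^2 · y = 0  (x > 0).
Its general solution is
    y(x) = A x^9 + B x^(-8),
with A, B fixed by the endpoint conditions.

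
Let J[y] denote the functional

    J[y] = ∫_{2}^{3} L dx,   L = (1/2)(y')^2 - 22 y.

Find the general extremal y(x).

The Lagrangian is L = (1/2)(y')^2 - 22 y.
∂L/∂y = -22.
∂L/∂y' = y'.
The Euler-Lagrange equation d/dx(∂L/∂y') − ∂L/∂y = 0 becomes:
    y'' + 22 = 0
General solution: y(x) = -11 x^2 + A x + B, where A and B are arbitrary constants fixed by the endpoint conditions.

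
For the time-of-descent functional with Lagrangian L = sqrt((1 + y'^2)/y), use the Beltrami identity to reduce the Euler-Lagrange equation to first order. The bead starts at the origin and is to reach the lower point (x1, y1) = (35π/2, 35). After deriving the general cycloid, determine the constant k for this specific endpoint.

The Lagrangian L = sqrt((1 + y'^2) / y) has no explicit x dependence, so the Beltrami identity applies:
    L − y' ∂L/∂y' = C.
Compute ∂L/∂y' = y' / sqrt(y (1 + y'^2)).
Substitute:
    sqrt((1 + y'^2)/y) − y'·y' / sqrt(y (1 + y'^2))
    = (1 + y'^2) / sqrt(y (1 + y'^2)) − y'^2 / sqrt(y (1 + y'^2))
    = 1 / sqrt(y (1 + y'^2)) = C.
Squaring and rearranging gives the first integral
    y (1 + y'^2) = 1/C^2 =: k   (constant).
Solving this first-order ODE by the substitution
    y = (k/2)(1 − cos θ)
yields the cycloid parameterisation
    x(θ) = (k/2)(θ − sin θ),   y(θ) = (k/2)(1 − cos θ).
The constant k is fixed by the endpoint condition.
Now fit the given lower endpoint (x1, y1) = (35π/2, 35). At the bottom of the first arch (θ = π), the parametric equations give
    y(π) = (k/2)(1 − cos π) = k,
    x(π) = (k/2)(π − sin π) = kπ/2.
Matching y(π) = 35 gives k = 35, consistent with x(π) = 35π/2. Therefore the specific cycloid is
    x(θ) = (35/2)(θ − sin θ),   y(θ) = (35/2)(1 − cos θ).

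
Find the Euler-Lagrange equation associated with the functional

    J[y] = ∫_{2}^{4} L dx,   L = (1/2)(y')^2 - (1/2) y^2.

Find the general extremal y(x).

The Lagrangian is L = (1/2)(y')^2 - (1/2) y^2.
∂L/∂y = -y.
∂L/∂y' = y'.
The Euler-Lagrange equation d/dx(∂L/∂y') − ∂L/∂y = 0 becomes:
    y'' + y = 0
General solution: y(x) = A sin(x) + B cos(x), where A and B are arbitrary constants fixed by the endpoint conditions.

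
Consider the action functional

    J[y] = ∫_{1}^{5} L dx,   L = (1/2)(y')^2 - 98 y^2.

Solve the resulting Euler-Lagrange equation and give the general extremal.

The Lagrangian is L = (1/2)(y')^2 - 98 y^2.
∂L/∂y = -196y.
∂L/∂y' = y'.
The Euler-Lagrange equation d/dx(∂L/∂y') − ∂L/∂y = 0 becomes:
    y'' + 196 y = 0
General solution: y(x) = A sin(14x) + B cos(14x), where A and B are arbitrary constants fixed by the endpoint conditions.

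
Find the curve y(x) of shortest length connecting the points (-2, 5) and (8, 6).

Arc-length functional: J[y] = ∫ sqrt(1 + (y')^2) dx.
Lagrangian L = sqrt(1 + (y')^2) has no explicit y dependence, so ∂L/∂y = 0 and the Euler-Lagrange equation gives
    d/dx( y' / sqrt(1 + (y')^2) ) = 0  ⇒  y' / sqrt(1 + (y')^2) = const.
Hence y' is constant, so y(x) is affine.
Fitting the endpoints (-2, 5) and (8, 6):
    slope m = (6 − 5) / (8 − (-2)) = 1/10,
    intercept c = 5 − m·(-2) = 26/5.
Extremal: y(x) = (1/10) x + 26/5.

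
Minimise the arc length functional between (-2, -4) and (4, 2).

Arc-length functional: J[y] = ∫ sqrt(1 + (y')^2) dx.
Lagrangian L = sqrt(1 + (y')^2) has no explicit y dependence, so ∂L/∂y = 0 and the Euler-Lagrange equation gives
    d/dx( y' / sqrt(1 + (y')^2) ) = 0  ⇒  y' / sqrt(1 + (y')^2) = const.
Hence y' is constant, so y(x) is affine.
Fitting the endpoints (-2, -4) and (4, 2):
    slope m = (2 − (-4)) / (4 − (-2)) = 1,
    intercept c = (-4) − m·(-2) = -2.
Extremal: y(x) = x - 2.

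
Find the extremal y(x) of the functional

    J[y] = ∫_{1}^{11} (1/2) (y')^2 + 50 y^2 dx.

The Lagrangian is L = (1/2) (y')^2 + 50 y^2.
Compute ∂L/∂y = 100y, ∂L/∂y' = y'.
The Euler-Lagrange equation d/dx(∂L/∂y') − ∂L/∂y = 0 reduces to
    y'' − 100 y = 0.
Its general solution is
    y(x) = A e^(10x) + B e^(−10x),
with A, B fixed by the endpoint conditions.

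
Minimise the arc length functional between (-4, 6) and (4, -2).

Arc-length functional: J[y] = ∫ sqrt(1 + (y')^2) dx.
Lagrangian L = sqrt(1 + (y')^2) has no explicit y dependence, so ∂L/∂y = 0 and the Euler-Lagrange equation gives
    d/dx( y' / sqrt(1 + (y')^2) ) = 0  ⇒  y' / sqrt(1 + (y')^2) = const.
Hence y' is constant, so y(x) is affine.
Fitting the endpoints (-4, 6) and (4, -2):
    slope m = ((-2) − 6) / (4 − (-4)) = -1,
    intercept c = 6 − m·(-4) = 2.
Extremal: y(x) = -x + 2.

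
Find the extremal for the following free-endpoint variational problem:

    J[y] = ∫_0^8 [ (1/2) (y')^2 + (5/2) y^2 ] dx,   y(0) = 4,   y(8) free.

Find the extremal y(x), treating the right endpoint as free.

The Lagrangian L = (1/2) (y')^2 + (5/2) y^2 gives
    ∂L/∂y = 5 y,   ∂L/∂y' = y'.
Euler-Lagrange: y'' − 5 y = 0.
With k = sqrt(5), the general solution is
    y(x) = A cosh(sqrt(5) x) + B sinh(sqrt(5) x).
Fixed left endpoint y(0) = 4 ⇒ A = 4.
The right endpoint x = 8 is free, so the natural (transversality) condition is ∂L/∂y' |_{x=8} = 0, i.e. y'(8) = 0.
Compute y'(x) = A k sinh(k x) + B k cosh(k x), so
    y'(8) = A k sinh(k·8) + B k cosh(k·8) = 0
    ⇒ B = −A tanh(k·8) = − 4 tanh(sqrt(5)·8).
Therefore the extremal is
    y(x) = 4 cosh(sqrt(5) x) − 4 tanh(sqrt(5)·8) sinh(sqrt(5) x).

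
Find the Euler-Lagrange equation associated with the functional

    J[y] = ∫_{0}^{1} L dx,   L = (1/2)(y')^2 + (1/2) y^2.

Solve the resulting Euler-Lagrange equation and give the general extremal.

The Lagrangian is L = (1/2)(y')^2 + (1/2) y^2.
∂L/∂y = y.
∂L/∂y' = y'.
The Euler-Lagrange equation d/dx(∂L/∂y') − ∂L/∂y = 0 becomes:
    y'' - y = 0
General solution: y(x) = A e^x + B e^(-x), where A and B are arbitrary constants fixed by the endpoint conditions.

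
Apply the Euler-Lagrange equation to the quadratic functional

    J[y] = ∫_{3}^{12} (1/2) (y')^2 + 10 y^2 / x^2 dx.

The Lagrangian is L = (1/2) (y')^2 + 10 y^2 / x^2.
Compute ∂L/∂y = 20y/x^2, ∂L/∂y' = y'.
The Euler-Lagrange equation d/dx(∂L/∂y') − ∂L/∂y = 0 reduces to
    y'' − 20/x^2 · y = 0  (x > 0).
Its general solution is
    y(x) = A x^5 + B x^(-4),
with A, B fixed by the endpoint conditions.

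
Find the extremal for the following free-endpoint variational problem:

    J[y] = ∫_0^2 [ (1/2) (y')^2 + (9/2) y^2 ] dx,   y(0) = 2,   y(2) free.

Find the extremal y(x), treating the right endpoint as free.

The Lagrangian L = (1/2) (y')^2 + (9/2) y^2 gives
    ∂L/∂y = 9 y,   ∂L/∂y' = y'.
Euler-Lagrange: y'' − 9 y = 0.
With k = 3, the general solution is
    y(x) = A cosh(3 x) + B sinh(3 x).
Fixed left endpoint y(0) = 2 ⇒ A = 2.
The right endpoint x = 2 is free, so the natural (transversality) condition is ∂L/∂y' |_{x=2} = 0, i.e. y'(2) = 0.
Compute y'(x) = A k sinh(k x) + B k cosh(k x), so
    y'(2) = A k sinh(k·2) + B k cosh(k·2) = 0
    ⇒ B = −A tanh(k·2) = − 2 tanh(3·2).
Therefore the extremal is
    y(x) = 2 cosh(3 x) − 2 tanh(3·2) sinh(3 x).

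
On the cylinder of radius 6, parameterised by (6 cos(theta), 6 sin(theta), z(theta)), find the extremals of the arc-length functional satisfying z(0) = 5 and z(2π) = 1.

Parameterise the cylinder of radius R = 6 as
    r(θ) = (6 cos θ, 6 sin θ, z(θ)).
The arc-length element is
    ds = sqrt(36 + (dz/dθ)^2) dθ,
so the Lagrangian is L = sqrt(36 + z'^2).
L depends on z' only, not on z or θ, so ∂L/∂z = 0 and
    ∂L/∂z' = z' / sqrt(36 + z'^2).
The Euler-Lagrange equation gives
    d/dθ( z' / sqrt(36 + z'^2) ) = 0,
so z' is constant. Integrating once:
    z(θ) = a θ + b,
a helix on the cylinder (a straight line when the cylinder is unrolled). The constants a, b are determined by the endpoint conditions.
With endpoint conditions z(0) = 5 and z(2π) = 1: from z(0) = b we get b = 5, and a·2π + 5 = 1 gives a = -2/π, so
    z(θ) = (-2/π) θ + 5.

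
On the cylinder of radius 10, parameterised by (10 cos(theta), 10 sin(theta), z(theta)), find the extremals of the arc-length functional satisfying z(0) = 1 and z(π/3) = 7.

Parameterise the cylinder of radius R = 10 as
    r(θ) = (10 cos θ, 10 sin θ, z(θ)).
The arc-length element is
    ds = sqrt(100 + (dz/dθ)^2) dθ,
so the Lagrangian is L = sqrt(100 + z'^2).
L depends on z' only, not on z or θ, so ∂L/∂z = 0 and
    ∂L/∂z' = z' / sqrt(100 + z'^2).
The Euler-Lagrange equation gives
    d/dθ( z' / sqrt(100 + z'^2) ) = 0,
so z' is constant. Integrating once:
    z(θ) = a θ + b,
a helix on the cylinder (a straight line when the cylinder is unrolled). The constants a, b are determined by the endpoint conditions.
With endpoint conditions z(0) = 1 and z(π/3) = 7: from z(0) = b we get b = 1, and a·π/3 + 1 = 7 gives a = 18/π, so
    z(θ) = (18/π) θ + 1.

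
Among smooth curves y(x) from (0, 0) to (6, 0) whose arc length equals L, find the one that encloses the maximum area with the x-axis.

Set up the augmented Lagrangian using a multiplier λ for the length constraint:
    F(y, y') = y − λ sqrt(1 + y'^2).
F has no explicit x dependence, so the Beltrami identity yields a first integral
    F − y' ∂F/∂y' = C.
Compute ∂F/∂y' = −λ y' / sqrt(1 + y'^2). Then
    y − λ sqrt(1 + y'^2) + λ y'^2 / sqrt(1 + y'^2) = C
    ⇒  y − λ / sqrt(1 + y'^2) = C.
Solving for y' and integrating gives
    (x − a)^2 + (y − b)^2 = λ^2,
a circular arc of radius λ. The constants a, b are determined by the endpoint conditions y(0) = y(6) = 0, and λ is fixed implicitly by the length constraint
    ∫_{0}^{6} sqrt(1 + y'^2) dx = L.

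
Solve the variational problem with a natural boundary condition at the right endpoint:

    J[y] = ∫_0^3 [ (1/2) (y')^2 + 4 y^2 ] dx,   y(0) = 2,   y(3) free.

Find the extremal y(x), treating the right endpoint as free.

The Lagrangian L = (1/2) (y')^2 + 4 y^2 gives
    ∂L/∂y = 8 y,   ∂L/∂y' = y'.
Euler-Lagrange: y'' − 8 y = 0.
With k = sqrt(8), the general solution is
    y(x) = A cosh(sqrt(8) x) + B sinh(sqrt(8) x).
Fixed left endpoint y(0) = 2 ⇒ A = 2.
The right endpoint x = 3 is free, so the natural (transversality) condition is ∂L/∂y' |_{x=3} = 0, i.e. y'(3) = 0.
Compute y'(x) = A k sinh(k x) + B k cosh(k x), so
    y'(3) = A k sinh(k·3) + B k cosh(k·3) = 0
    ⇒ B = −A tanh(k·3) = − 2 tanh(sqrt(8)·3).
Therefore the extremal is
    y(x) = 2 cosh(sqrt(8) x) − 2 tanh(sqrt(8)·3) sinh(sqrt(8) x).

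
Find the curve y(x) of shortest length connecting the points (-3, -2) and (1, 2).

Arc-length functional: J[y] = ∫ sqrt(1 + (y')^2) dx.
Lagrangian L = sqrt(1 + (y')^2) has no explicit y dependence, so ∂L/∂y = 0 and the Euler-Lagrange equation gives
    d/dx( y' / sqrt(1 + (y')^2) ) = 0  ⇒  y' / sqrt(1 + (y')^2) = const.
Hence y' is constant, so y(x) is affine.
Fitting the endpoints (-3, -2) and (1, 2):
    slope m = (2 − (-2)) / (1 − (-3)) = 1,
    intercept c = (-2) − m·(-3) = 1.
Extremal: y(x) = x + 1.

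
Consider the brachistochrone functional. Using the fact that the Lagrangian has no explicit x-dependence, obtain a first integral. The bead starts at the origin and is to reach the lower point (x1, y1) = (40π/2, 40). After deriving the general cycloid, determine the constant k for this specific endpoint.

The Lagrangian L = sqrt((1 + y'^2) / y) has no explicit x dependence, so the Beltrami identity applies:
    L − y' ∂L/∂y' = C.
Compute ∂L/∂y' = y' / sqrt(y (1 + y'^2)).
Substitute:
    sqrt((1 + y'^2)/y) − y'·y' / sqrt(y (1 + y'^2))
    = (1 + y'^2) / sqrt(y (1 + y'^2)) − y'^2 / sqrt(y (1 + y'^2))
    = 1 / sqrt(y (1 + y'^2)) = C.
Squaring and rearranging gives the first integral
    y (1 + y'^2) = 1/C^2 =: k   (constant).
Solving this first-order ODE by the substitution
    y = (k/2)(1 − cos θ)
yields the cycloid parameterisation
    x(θ) = (k/2)(θ − sin θ),   y(θ) = (k/2)(1 − cos θ).
The constant k is fixed by the endpoint condition.
Now fit the given lower endpoint (x1, y1) = (40π/2, 40). At the bottom of the first arch (θ = π), the parametric equations give
    y(π) = (k/2)(1 − cos π) = k,
    x(π) = (k/2)(π − sin π) = kπ/2.
Matching y(π) = 40 gives k = 40, consistent with x(π) = 40π/2. Therefore the specific cycloid is
    x(θ) = (40/2)(θ − sin θ),   y(θ) = (40/2)(1 − cos θ).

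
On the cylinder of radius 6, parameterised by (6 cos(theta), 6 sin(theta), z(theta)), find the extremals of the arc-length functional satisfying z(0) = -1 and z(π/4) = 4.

Parameterise the cylinder of radius R = 6 as
    r(θ) = (6 cos θ, 6 sin θ, z(θ)).
The arc-length element is
    ds = sqrt(36 + (dz/dθ)^2) dθ,
so the Lagrangian is L = sqrt(36 + z'^2).
L depends on z' only, not on z or θ, so ∂L/∂z = 0 and
    ∂L/∂z' = z' / sqrt(36 + z'^2).
The Euler-Lagrange equation gives
    d/dθ( z' / sqrt(36 + z'^2) ) = 0,
so z' is constant. Integrating once:
    z(θ) = a θ + b,
a helix on the cylinder (a straight line when the cylinder is unrolled). The constants a, b are determined by the endpoint conditions.
With endpoint conditions z(0) = -1 and z(π/4) = 4: from z(0) = b we get b = -1, and a·π/4 + -1 = 4 gives a = 20/π, so
    z(θ) = (20/π) θ − 1.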